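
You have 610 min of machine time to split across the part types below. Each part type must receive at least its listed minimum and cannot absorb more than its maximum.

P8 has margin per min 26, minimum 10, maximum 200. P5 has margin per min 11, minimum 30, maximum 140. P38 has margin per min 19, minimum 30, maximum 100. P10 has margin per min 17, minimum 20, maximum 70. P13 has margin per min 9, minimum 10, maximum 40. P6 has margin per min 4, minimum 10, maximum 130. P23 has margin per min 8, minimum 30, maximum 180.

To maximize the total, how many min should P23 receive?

50

Meeting every minimum uses 10+30+30+20+10+10+30 = 140 min, leaving 470.
Order the part types by margin per min: P8 26 > P38 19 > P10 17 > P5 11 > P13 9 > P23 8 > P6 4.
P8 takes 190 more to reach its cap of 200 → 280 left.
P38 takes 70 more to reach its cap of 100 → 210 left.
P10: +50 to 70 (cap) → 160 left.
Give P5 110 more to hit its cap of 140 → 50 left.
P13 takes 30 more to reach its cap of 40 → 20 left.
P23: +20 (room for 150) → 50. Pool exhausted.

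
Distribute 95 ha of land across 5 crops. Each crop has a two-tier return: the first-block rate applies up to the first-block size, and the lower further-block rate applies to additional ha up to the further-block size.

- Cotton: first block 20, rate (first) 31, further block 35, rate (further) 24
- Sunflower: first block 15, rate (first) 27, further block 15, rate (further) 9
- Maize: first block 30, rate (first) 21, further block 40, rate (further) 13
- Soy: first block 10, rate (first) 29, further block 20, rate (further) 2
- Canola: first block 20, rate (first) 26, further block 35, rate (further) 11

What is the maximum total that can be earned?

2555

Rank every tier by rate: Cotton/first 31 > Soy/first 29 > Sunflower/first 27 > Canola/first 26 > Cotton/second 24 > Maize/first 21 > Maize/second 13 > Canola/second 11 > Sunflower/second 9 > Soy/second 2.
Cotton first at 31: fill all 20 — 75 left.
Fill Soy first block (10 at 29) — 65 left.
Sunflower/first (27): +15 — 50 left.
Fill Canola first block (20 at 26) — 30 left.
Cotton second at 24: only 30 left, fill 30.
Total = 31×20 + 29×10 + 27×15 + 26×20 + 24×30 = 2555.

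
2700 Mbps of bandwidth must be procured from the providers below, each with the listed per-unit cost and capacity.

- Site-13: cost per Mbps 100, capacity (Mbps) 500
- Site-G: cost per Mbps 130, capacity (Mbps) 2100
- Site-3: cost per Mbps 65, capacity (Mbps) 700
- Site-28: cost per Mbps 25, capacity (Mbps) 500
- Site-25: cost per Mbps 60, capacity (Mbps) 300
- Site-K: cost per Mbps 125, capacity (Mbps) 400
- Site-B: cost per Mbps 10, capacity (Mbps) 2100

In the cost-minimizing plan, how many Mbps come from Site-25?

100

Cheapest first:
Site-B (10): use full 2100 → 600 Mbps to go.
Site-28 at 25: take all 500 Mbps → 100 still needed.
Site-25 at 60: take 100 of its 300 → requirement met.
Site-3, Site-13, Site-K, Site-G: unused.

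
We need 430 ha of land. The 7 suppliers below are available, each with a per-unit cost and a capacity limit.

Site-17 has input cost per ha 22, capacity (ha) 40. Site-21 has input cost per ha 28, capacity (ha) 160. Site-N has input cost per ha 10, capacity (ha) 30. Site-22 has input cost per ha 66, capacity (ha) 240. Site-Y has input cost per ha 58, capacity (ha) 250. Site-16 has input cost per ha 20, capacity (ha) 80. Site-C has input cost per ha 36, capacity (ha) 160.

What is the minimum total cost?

Cheapest first:
Take 30 from Site-N at 10 ; need 400 more.
Site-16 (20): use full 80 ; 320 ha to go.
Take 40 from Site-17 at 22 ; need 280 more.
Site-21 at 28: take all 160 ha ; 120 still needed.
Site-C (36): take the remaining 120 ; done.
Site-Y, Site-22: unused.
Cost = 30×10 + 80×20 + 40×22 + 160×28 + 120×36 = 11580.

11580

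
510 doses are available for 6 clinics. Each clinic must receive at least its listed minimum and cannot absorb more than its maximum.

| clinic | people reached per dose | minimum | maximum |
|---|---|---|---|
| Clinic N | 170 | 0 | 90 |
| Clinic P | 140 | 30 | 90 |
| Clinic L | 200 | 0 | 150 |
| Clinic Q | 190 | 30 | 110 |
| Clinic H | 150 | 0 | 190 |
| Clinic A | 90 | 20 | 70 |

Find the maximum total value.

88700

Meeting every minimum uses 0+30+0+30+0+20 = 80 doses, leaving 430.
Highest people reached per dose first: Clinic L 200 > Clinic Q 190 > Clinic N 170 > Clinic H 150 > Clinic P 140 > Clinic A 90.
Clinic L takes 150 more to reach its cap of 150 ; 280 left.
Clinic Q: +80 to 110 (cap) ; 200 left.
Give Clinic N 90 more to hit its cap of 90 ; 110 left.
Only 110 left; Clinic H takes them to reach 110.
Total = 170×90 + 140×30 + 200×150 + 190×110 + 150×110 + 90×20 = 88700.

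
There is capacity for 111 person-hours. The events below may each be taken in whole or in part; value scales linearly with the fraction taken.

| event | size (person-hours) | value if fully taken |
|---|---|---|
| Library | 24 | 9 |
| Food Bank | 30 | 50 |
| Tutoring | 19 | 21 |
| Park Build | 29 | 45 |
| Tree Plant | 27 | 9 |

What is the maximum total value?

Best value per unit of size first: Food Bank 50/30≈1.67, Park Build 45/29≈1.55, Tutoring 21/19≈1.11, Library 9/24≈0.375, Tree Plant 9/27≈0.333.
Take all of Food Bank (30 person-hours, value 50) ; 81 person-hours left.
All 29 person-hours of Park Build fit (value 45) ; 52 remain.
All 19 person-hours of Tutoring fit (value 21) ; 33 remain.
Take all of Library (24 person-hours, value 9) ; 9 person-hours left.
Only 9 person-hours remain; take 9/27 of Tree Plant for value 9×9/27 = 3.
Total value = 128.

128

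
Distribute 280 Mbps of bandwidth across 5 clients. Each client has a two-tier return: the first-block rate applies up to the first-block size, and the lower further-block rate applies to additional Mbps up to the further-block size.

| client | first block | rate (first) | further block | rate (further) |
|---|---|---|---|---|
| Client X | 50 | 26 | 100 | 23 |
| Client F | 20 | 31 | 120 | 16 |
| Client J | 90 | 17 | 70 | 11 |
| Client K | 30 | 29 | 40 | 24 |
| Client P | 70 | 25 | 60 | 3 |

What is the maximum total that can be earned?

7110

Rank every tier by rate: Client F/tier1 31 > Client K/tier1 29 > Client X/tier1 26 > Client P/tier1 25 > Client K/tier2 24 > Client X/tier2 23 > Client J/tier1 17 > Client F/tier2 16 > Client J/tier2 11 > Client P/tier2 3.
Client F/tier1 (31): +20 → 260 left.
Fill Client K tier1 block (30 at 29) → 230 left.
Client X/tier1 (26): +50 → 180 left.
Client P/tier1 (25): +70 → 110 left.
Client K/tier2 (24): +40 → 70 left.
Client X tier2 at 23: only 70 left, fill 70.
Total = 31×20 + 29×30 + 26×50 + 25×70 + 24×40 + 23×70 = 7110.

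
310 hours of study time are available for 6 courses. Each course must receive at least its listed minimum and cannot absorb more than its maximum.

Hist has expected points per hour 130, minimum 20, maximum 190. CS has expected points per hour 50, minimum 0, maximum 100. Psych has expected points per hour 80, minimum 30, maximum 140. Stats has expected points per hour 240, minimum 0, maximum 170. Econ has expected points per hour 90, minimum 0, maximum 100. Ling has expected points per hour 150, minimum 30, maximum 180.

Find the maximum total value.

Meeting every minimum uses 20+0+30+0+0+30 = 80 hours, leaving 230.
Highest expected points per hour first: Stats 240 > Ling 150 > Hist 130 > Econ 90 > Psych 80 > CS 50.
Stats: +170 to 170 (cap) — 60 left.
Ling has room for 150 more but only 60 remain, so it gets 90.
Total = 130×20 + 80×30 + 240×170 + 150×90 = 59300.

59300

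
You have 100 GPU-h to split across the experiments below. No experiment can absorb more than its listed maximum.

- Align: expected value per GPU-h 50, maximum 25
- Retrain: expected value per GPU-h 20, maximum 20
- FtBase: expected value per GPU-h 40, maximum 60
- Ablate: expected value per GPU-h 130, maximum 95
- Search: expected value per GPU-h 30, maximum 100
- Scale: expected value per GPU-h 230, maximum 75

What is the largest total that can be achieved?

Order the experiments by expected value per GPU-h: Scale 230 > Ablate 130 > Align 50 > FtBase 40 > Search 30 > Retrain 20.
Scale: +75 to 75 (cap) ; 25 left.
Ablate has room for 95 but only 25 remain, so it gets 25.
Total = 130×25 + 230×75 = 20500.

20500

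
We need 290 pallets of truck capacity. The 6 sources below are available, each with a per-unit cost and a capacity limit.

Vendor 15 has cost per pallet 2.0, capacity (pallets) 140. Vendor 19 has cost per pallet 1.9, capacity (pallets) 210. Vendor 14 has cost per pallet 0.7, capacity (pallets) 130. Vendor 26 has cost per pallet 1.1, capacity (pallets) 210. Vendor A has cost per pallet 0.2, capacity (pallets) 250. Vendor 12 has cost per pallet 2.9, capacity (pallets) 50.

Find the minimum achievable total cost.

78

Use sources in increasing cost order.
Vendor A (0.2): use full 250 → 40 pallets to go.
Vendor 14 (0.7): take the remaining 40 → done.
Vendor 26, Vendor 19, Vendor 15, Vendor 12: unused.
Cost = 250×0.2 + 40×0.7 = 78.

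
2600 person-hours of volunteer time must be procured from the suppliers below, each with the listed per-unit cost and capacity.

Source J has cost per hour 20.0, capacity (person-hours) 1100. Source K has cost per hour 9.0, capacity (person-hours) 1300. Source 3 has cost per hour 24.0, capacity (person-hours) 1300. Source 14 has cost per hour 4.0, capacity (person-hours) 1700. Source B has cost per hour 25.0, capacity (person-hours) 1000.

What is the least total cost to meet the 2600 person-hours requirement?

14900

Use suppliers in increasing cost order.
Take 1700 from Source 14 at 4.0 → need 900 more.
Take 900 from Source K at 9.0 to finish.
Source J, Source 3, Source B: unused.
Cost = 1700×4.0 + 900×9.0 = 14900.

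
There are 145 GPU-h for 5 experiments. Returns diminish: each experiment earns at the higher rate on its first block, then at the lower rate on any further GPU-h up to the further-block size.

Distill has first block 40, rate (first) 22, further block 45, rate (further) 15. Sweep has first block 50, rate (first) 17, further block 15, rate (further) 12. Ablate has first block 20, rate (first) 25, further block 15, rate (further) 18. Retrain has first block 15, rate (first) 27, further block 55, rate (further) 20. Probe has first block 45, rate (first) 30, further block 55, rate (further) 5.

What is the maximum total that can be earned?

Order all 10 blocks by rate: Probe/T1 30 > Retrain/T1 27 > Ablate/T1 25 > Distill/T1 22 > Retrain/T2 20 > Ablate/T2 18 > Sweep/T1 17 > Distill/T2 15 > Sweep/T2 12 > Probe/T2 5.
Fill Probe T1 block (45 at 30) — 100 left.
Retrain T1 at 27: fill all 15 — 85 left.
Ablate/T1 (25): +20 — 65 left.
Distill T1 at 22: fill all 40 — 25 left.
Retrain T2 at 20: only 25 left, fill 25.
Total = 30×45 + 27×15 + 25×20 + 22×40 + 20×25 = 3635.

3635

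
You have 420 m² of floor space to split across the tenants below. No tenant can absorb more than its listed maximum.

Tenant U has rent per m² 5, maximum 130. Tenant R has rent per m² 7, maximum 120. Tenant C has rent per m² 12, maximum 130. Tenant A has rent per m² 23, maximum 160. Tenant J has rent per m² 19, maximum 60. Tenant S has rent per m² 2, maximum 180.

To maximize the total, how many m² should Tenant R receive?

70

Rank by rent per m²: Tenant A 23 > Tenant J 19 > Tenant C 12 > Tenant R 7 > Tenant U 5 > Tenant S 2.
Tenant A takes 160 to reach its cap of 160 → 260 left.
Tenant J: +60 to 60 (cap) → 200 left.
Tenant C takes 130 to reach its cap of 130 → 70 left.
Tenant R has room for 120 but only 70 remain, so it gets 70.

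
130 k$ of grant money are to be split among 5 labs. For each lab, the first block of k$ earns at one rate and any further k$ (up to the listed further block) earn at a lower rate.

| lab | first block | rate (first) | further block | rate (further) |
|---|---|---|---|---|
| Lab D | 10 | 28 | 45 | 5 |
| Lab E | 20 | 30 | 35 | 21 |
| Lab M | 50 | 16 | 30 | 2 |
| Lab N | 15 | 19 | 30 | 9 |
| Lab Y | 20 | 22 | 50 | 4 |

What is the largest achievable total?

Treat each block as its own option and order by rate: Lab E/tier1 30 > Lab D/tier1 28 > Lab Y/tier1 22 > Lab E/tier2 21 > Lab N/tier1 19 > Lab M/tier1 16 > Lab N/tier2 9 > Lab D/tier2 5 > Lab Y/tier2 4 > Lab M/tier2 2.
Lab E tier1 at 30: fill all 20 → 110 left.
Lab D tier1 at 28: fill all 10 → 100 left.
Fill Lab Y tier1 block (20 at 22) → 80 left.
Fill Lab E tier2 block (35 at 21) → 45 left.
Lab N tier1 at 19: fill all 15 → 30 left.
Lab M/tier1: +30 of 50 at 16; pool empty.
Total = 30×20 + 28×10 + 22×20 + 21×35 + 19×15 + 16×30 = 2820.

2820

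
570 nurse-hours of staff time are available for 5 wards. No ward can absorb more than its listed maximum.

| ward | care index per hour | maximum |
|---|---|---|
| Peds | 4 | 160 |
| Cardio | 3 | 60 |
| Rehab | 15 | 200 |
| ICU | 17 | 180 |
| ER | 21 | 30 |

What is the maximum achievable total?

Order the wards by care index per hour: ER 21 > ICU 17 > Rehab 15 > Peds 4 > Cardio 3.
ER: +30 to 30 (cap) — 540 left.
Give ICU 180 to hit its cap of 180 — 360 left.
Rehab: +200 to 200 (cap) — 160 left.
Peds: +160 to 160 (cap) — 0 left.
Total = 4×160 + 15×200 + 17×180 + 21×30 = 7330.

7330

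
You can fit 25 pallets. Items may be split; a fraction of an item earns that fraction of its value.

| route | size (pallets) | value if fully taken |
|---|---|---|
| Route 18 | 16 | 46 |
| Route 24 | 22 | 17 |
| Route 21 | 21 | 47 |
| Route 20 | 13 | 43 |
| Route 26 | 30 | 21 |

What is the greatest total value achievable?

77.5

Best value per unit of size first: Route 20 43/13≈3.31, Route 18 46/16≈2.88, Route 21 47/21≈2.24, Route 24 17/22≈0.773, Route 26 21/30≈0.7.
Route 20: take in full, 13 pallets for value 43 — 12 left.
12 pallets left: a 12/16 share of Route 18 gives 46×12/16 = 34.5.
Total value = 77.5.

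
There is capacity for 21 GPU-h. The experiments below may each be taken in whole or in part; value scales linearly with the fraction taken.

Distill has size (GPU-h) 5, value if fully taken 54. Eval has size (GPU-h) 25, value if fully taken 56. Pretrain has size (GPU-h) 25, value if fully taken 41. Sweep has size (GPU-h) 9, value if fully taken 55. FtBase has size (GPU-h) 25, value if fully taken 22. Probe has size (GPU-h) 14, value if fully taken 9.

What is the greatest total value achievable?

Best value per unit of size first: Distill 54/5≈10.8, Sweep 55/9≈6.11, Eval 56/25≈2.24, Pretrain 41/25≈1.64, FtBase 22/25≈0.88, Probe 9/14≈0.643.
All 5 GPU-h of Distill fit (value 54) — 16 remain.
All 9 GPU-h of Sweep fit (value 55) — 7 remain.
Only 7 GPU-h remain; take 7/25 of Eval for value 56×7/25 = 15.68.
Total value = 124.68.

124.68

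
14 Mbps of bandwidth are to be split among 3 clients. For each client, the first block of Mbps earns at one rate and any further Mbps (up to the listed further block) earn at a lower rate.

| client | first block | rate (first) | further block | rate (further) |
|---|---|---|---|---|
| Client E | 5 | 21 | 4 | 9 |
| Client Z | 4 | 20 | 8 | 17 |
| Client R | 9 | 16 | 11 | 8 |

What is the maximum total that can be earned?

Treat each block as its own option and order by rate: Client E/T1 21 > Client Z/T1 20 > Client Z/T2 17 > Client R/T1 16 > Client E/T2 9 > Client R/T2 8.
Client E T1 at 21: fill all 5 — 9 left.
Fill Client Z T1 block (4 at 20) — 5 left.
Client Z/T2: +5 of 8 at 17; pool empty.
Total = 21×5 + 20×4 + 17×5 = 270.

270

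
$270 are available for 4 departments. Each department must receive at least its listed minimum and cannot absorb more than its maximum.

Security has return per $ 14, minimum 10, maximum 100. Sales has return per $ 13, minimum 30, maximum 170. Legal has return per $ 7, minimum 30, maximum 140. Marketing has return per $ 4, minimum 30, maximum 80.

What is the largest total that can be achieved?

3160

Meeting every minimum uses 10+30+30+30 = 100 $, leaving 170.
Highest return per $ first: Security 14 > Sales 13 > Legal 7 > Marketing 4.
Give Security 90 more to hit its cap of 100 ; 80 left.
Sales: +80 (room for 140) → 110. Pool exhausted.
Total = 14×100 + 13×110 + 7×30 + 4×30 = 3160.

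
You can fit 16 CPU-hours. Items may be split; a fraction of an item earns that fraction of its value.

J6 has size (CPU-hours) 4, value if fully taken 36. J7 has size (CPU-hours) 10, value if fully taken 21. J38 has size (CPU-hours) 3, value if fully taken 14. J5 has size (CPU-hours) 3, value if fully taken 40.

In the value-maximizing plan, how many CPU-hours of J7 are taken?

6

Sort by value density: J5 40/3≈13.3, J6 36/4≈9, J38 14/3≈4.67, J7 21/10≈2.1.
J5: take in full, 3 CPU-hours for value 40 — 13 left.
J6: take in full, 4 CPU-hours for value 36 — 9 left.
Take all of J38 (3 CPU-hours, value 14) — 6 CPU-hours left.
Fill the last 6 CPU-hours with part of J7: 6/10 of it earns 12.6.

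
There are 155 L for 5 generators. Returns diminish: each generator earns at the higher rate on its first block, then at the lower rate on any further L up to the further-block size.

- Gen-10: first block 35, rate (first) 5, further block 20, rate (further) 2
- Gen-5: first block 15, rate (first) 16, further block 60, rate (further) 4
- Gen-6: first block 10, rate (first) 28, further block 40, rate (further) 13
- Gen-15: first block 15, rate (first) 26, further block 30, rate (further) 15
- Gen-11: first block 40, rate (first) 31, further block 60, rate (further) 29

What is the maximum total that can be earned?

Treat each block as its own option and order by rate: Gen-11/tier1 31 > Gen-11/tier2 29 > Gen-6/tier1 28 > Gen-15/tier1 26 > Gen-5/tier1 16 > Gen-15/tier2 15 > Gen-6/tier2 13 > Gen-10/tier1 5 > Gen-5/tier2 4 > Gen-10/tier2 2.
Fill Gen-11 tier1 block (40 at 31) → 115 left.
Gen-11/tier2 (29): +60 → 55 left.
Fill Gen-6 tier1 block (10 at 28) → 45 left.
Fill Gen-15 tier1 block (15 at 26) → 30 left.
Gen-5/tier1 (16): +15 → 15 left.
Gen-15/tier2: +15 of 30 at 15; pool empty.
Total = 31×40 + 29×60 + 28×10 + 26×15 + 16×15 + 15×15 = 4115.

4115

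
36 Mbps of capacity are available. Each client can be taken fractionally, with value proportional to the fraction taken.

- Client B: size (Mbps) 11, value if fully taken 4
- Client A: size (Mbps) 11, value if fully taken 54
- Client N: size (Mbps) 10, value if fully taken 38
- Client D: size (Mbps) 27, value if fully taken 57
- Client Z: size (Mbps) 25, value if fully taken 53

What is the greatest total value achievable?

Rank by value-to-size ratio: Client A 54/11≈4.91, Client N 38/10≈3.8, Client Z 53/25≈2.12, Client D 57/27≈2.11, Client B 4/11≈0.364.
Client A: take in full, 11 Mbps for value 54 ; 25 left.
Take all of Client N (10 Mbps, value 38) ; 15 Mbps left.
Fill the last 15 Mbps with part of Client Z: 15/25 of it earns 31.8.
Total value = 123.8.

123.8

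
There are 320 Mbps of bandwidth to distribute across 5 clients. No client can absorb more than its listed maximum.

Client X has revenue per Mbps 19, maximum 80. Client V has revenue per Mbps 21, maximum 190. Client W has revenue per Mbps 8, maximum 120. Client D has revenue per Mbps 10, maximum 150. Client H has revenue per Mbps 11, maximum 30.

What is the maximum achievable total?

Highest revenue per Mbps first: Client V 21 > Client X 19 > Client H 11 > Client D 10 > Client W 8.
Client V takes 190 to reach its cap of 190 → 130 left.
Client X takes 80 to reach its cap of 80 → 50 left.
Give Client H 30 to hit its cap of 30 → 20 left.
Client D: +20 (room for 150) → 20. Pool exhausted.
Total = 19×80 + 21×190 + 10×20 + 11×30 = 6040.

6040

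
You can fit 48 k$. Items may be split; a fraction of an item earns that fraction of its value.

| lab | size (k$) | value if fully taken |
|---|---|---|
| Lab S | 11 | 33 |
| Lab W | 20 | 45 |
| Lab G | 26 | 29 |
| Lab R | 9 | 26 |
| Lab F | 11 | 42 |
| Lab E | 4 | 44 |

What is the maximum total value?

Rank by value-to-size ratio: Lab E 44/4≈11, Lab F 42/11≈3.82, Lab S 33/11≈3, Lab R 26/9≈2.89, Lab W 45/20≈2.25, Lab G 29/26≈1.12.
All 4 k$ of Lab E fit (value 44) → 44 remain.
All 11 k$ of Lab F fit (value 42) → 33 remain.
All 11 k$ of Lab S fit (value 33) → 22 remain.
All 9 k$ of Lab R fit (value 26) → 13 remain.
Only 13 k$ remain; take 13/20 of Lab W for value 45×13/20 = 29.25.
Total value = 174.25.

174.25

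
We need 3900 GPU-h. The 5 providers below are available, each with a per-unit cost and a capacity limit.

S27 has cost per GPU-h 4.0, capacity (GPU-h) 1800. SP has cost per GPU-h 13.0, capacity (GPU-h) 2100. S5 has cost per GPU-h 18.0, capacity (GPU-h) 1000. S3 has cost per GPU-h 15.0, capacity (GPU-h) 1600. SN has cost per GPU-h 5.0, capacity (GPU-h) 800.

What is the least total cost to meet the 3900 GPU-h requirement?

Use providers in increasing cost order.
Take 1800 from S27 at 4.0 — need 2100 more.
Take 800 from SN at 5.0 — need 1300 more.
SP at 13.0: take 1300 of its 2100 — requirement met.
S3, S5: unused.
Cost = 1800×4.0 + 800×5.0 + 1300×13.0 = 28100.

28100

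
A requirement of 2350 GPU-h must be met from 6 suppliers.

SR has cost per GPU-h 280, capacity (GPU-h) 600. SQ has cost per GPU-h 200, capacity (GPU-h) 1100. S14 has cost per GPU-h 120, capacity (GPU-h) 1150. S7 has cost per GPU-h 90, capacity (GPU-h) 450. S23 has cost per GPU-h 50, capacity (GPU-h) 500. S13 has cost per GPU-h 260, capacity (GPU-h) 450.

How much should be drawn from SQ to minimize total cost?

250

Use suppliers in increasing cost order.
S23 at 50: take all 500 GPU-h — 1850 still needed.
S7 (90): use full 450 — 1400 GPU-h to go.
S14 (120): use full 1150 — 250 GPU-h to go.
Take 250 from SQ at 200 to finish.
S13, SR: unused.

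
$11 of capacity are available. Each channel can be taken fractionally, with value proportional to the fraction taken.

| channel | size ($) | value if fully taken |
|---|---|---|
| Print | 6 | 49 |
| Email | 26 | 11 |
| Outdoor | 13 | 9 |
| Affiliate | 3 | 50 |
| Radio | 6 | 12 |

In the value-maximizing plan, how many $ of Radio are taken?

Best value per unit of size first: Affiliate 50/3≈16.7, Print 49/6≈8.17, Radio 12/6≈2, Outdoor 9/13≈0.692, Email 11/26≈0.423.
Take all of Affiliate (3 $, value 50) ; 8 $ left.
All 6 $ of Print fit (value 49) ; 2 remain.
2 $ left: a 2/6 share of Radio gives 12×2/6 = 4.

2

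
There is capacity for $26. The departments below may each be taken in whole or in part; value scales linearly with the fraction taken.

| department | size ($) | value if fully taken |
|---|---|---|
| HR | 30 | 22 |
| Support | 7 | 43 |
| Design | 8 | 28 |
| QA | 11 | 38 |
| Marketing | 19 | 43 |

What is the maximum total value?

Rank by value-to-size ratio: Support 43/7≈6.14, Design 28/8≈3.5, QA 38/11≈3.45, Marketing 43/19≈2.26, HR 22/30≈0.733.
Take all of Support (7 $, value 43) → 19 $ left.
Take all of Design (8 $, value 28) → 11 $ left.
QA: take in full, 11 $ for value 38 → 0 left.
Total value = 109.

109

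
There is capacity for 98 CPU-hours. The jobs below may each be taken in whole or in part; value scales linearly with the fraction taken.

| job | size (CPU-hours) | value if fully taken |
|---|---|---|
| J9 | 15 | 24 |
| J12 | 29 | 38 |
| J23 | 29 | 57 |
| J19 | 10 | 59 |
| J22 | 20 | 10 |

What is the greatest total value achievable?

Best value per unit of size first: J19 59/10≈5.9, J23 57/29≈1.97, J9 24/15≈1.6, J12 38/29≈1.31, J22 10/20≈0.5.
Take all of J19 (10 CPU-hours, value 59) ; 88 CPU-hours left.
All 29 CPU-hours of J23 fit (value 57) ; 59 remain.
Take all of J9 (15 CPU-hours, value 24) ; 44 CPU-hours left.
J12: take in full, 29 CPU-hours for value 38 ; 15 left.
Only 15 CPU-hours remain; take 15/20 of J22 for value 10×15/20 = 7.5.
Total value = 185.5.

185.5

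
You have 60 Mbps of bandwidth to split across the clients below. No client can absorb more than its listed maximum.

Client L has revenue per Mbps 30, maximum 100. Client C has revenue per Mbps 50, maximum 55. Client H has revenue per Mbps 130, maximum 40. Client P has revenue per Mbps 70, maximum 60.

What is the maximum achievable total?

Order the clients by revenue per Mbps: Client H 130 > Client P 70 > Client C 50 > Client L 30.
Client H: +40 to 40 (cap) — 20 left.
Only 20 left; Client P takes them to reach 20.
Total = 130×40 + 70×20 = 6600.

6600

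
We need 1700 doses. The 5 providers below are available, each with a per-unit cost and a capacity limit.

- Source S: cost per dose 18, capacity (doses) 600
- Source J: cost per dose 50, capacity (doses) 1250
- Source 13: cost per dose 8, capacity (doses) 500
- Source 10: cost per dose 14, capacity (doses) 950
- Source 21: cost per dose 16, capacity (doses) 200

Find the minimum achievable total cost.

21400

Cheapest first:
Source 13 (8): use full 500 — 1200 doses to go.
Source 10 at 14: take all 950 doses — 250 still needed.
Source 21 at 16: take all 200 doses — 50 still needed.
Source S (18): take the remaining 50 — done.
Source J: unused.
Cost = 500×8 + 950×14 + 200×16 + 50×18 = 21400.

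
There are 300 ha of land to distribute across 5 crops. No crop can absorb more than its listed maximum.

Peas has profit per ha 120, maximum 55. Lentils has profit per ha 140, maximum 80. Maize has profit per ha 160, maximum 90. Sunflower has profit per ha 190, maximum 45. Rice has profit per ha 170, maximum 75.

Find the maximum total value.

Highest profit per ha first: Sunflower 190 > Rice 170 > Maize 160 > Lentils 140 > Peas 120.
Sunflower takes 45 to reach its cap of 45 ; 255 left.
Give Rice 75 to hit its cap of 75 ; 180 left.
Maize: +90 to 90 (cap) ; 90 left.
Lentils: +80 to 80 (cap) ; 10 left.
Peas has room for 55 but only 10 remain, so it gets 10.
Total = 120×10 + 140×80 + 160×90 + 190×45 + 170×75 = 48100.

48100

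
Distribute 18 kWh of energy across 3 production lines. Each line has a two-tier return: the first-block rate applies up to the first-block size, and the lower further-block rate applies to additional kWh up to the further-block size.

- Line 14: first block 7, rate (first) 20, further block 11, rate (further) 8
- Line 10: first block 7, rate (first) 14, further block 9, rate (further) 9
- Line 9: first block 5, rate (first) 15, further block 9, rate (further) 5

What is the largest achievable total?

299

Rank every tier by rate: Line 14/T1 20 > Line 9/T1 15 > Line 10/T1 14 > Line 10/T2 9 > Line 14/T2 8 > Line 9/T2 5.
Fill Line 14 T1 block (7 at 20) ; 11 left.
Line 9/T1 (15): +5 ; 6 left.
6 remain; put them into Line 10 T1 at 14.
Total = 20×7 + 15×5 + 14×6 = 299.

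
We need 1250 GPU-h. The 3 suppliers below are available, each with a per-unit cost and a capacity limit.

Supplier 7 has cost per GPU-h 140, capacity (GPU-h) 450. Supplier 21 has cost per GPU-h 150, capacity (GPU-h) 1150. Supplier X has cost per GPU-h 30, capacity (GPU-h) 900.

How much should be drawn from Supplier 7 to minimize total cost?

350

Cheapest first:
Take 900 from Supplier X at 30 → need 350 more.
Supplier 7 (140): take the remaining 350 → done.
Supplier 21: unused.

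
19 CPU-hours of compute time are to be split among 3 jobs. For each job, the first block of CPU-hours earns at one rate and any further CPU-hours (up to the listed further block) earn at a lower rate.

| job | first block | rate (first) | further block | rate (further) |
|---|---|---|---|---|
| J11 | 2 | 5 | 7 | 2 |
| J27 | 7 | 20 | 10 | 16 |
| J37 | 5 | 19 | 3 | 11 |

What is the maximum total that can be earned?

Order all 6 blocks by rate: J27/T1 20 > J37/T1 19 > J27/T2 16 > J37/T2 11 > J11/T1 5 > J11/T2 2.
Fill J27 T1 block (7 at 20) ; 12 left.
J37 T1 at 19: fill all 5 ; 7 left.
J27/T2: +7 of 10 at 16; pool empty.
Total = 20×7 + 19×5 + 16×7 = 347.

347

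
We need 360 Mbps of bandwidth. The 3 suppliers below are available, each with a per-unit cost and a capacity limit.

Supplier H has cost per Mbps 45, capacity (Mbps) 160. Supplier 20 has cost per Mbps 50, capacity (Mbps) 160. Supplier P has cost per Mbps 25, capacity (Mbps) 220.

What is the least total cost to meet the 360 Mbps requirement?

Cheapest first:
Supplier P at 25: take all 220 Mbps — 140 still needed.
Supplier H at 45: take 140 of its 160 — requirement met.
Supplier 20: unused.
Cost = 220×25 + 140×45 = 11800.

11800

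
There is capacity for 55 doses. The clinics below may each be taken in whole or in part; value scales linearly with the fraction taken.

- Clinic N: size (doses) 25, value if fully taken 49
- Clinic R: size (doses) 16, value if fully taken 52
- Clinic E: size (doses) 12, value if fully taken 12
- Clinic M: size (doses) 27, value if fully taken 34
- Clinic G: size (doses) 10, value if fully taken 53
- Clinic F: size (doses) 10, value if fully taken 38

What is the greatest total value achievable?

Best value per unit of size first: Clinic G 53/10≈5.3, Clinic F 38/10≈3.8, Clinic R 52/16≈3.25, Clinic N 49/25≈1.96, Clinic M 34/27≈1.26, Clinic E 12/12≈1.
All 10 doses of Clinic G fit (value 53) — 45 remain.
All 10 doses of Clinic F fit (value 38) — 35 remain.
Clinic R: take in full, 16 doses for value 52 — 19 left.
Fill the last 19 doses with part of Clinic N: 19/25 of it earns 37.24.
Total value = 180.24.

180.24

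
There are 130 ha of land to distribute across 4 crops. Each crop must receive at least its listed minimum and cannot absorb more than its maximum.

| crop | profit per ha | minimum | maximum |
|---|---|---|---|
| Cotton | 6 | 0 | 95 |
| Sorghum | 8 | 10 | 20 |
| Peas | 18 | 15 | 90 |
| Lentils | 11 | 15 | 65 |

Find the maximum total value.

Meeting every minimum uses 0+10+15+15 = 40 ha, leaving 90.
Rank by profit per ha: Peas 18 > Lentils 11 > Sorghum 8 > Cotton 6.
Give Peas 75 more to hit its cap of 90 — 15 left.
Lentils: +15 (room for 50) → 30. Pool exhausted.
Total = 8×10 + 18×90 + 11×30 = 2030.

2030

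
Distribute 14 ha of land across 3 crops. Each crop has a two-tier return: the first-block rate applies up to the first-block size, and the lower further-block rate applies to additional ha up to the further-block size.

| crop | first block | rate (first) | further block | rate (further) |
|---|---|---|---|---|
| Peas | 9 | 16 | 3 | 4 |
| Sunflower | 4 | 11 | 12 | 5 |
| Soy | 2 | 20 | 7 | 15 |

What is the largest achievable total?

Rank every tier by rate: Soy/tier1 20 > Peas/tier1 16 > Soy/tier2 15 > Sunflower/tier1 11 > Sunflower/tier2 5 > Peas/tier2 4.
Soy/tier1 (20): +2 → 12 left.
Fill Peas tier1 block (9 at 16) → 3 left.
3 remain; put them into Soy tier2 at 15.
Total = 20×2 + 16×9 + 15×3 = 229.

229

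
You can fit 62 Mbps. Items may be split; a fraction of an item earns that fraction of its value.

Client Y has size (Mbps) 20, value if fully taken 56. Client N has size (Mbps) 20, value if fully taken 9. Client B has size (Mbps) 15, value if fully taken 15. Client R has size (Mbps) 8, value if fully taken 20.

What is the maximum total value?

99.55

Rank by value-to-size ratio: Client Y 56/20≈2.8, Client R 20/8≈2.5, Client B 15/15≈1, Client N 9/20≈0.45.
Client Y: take in full, 20 Mbps for value 56 — 42 left.
Take all of Client R (8 Mbps, value 20) — 34 Mbps left.
Client B: take in full, 15 Mbps for value 15 — 19 left.
Fill the last 19 Mbps with part of Client N: 19/20 of it earns 8.55.
Total value = 99.55.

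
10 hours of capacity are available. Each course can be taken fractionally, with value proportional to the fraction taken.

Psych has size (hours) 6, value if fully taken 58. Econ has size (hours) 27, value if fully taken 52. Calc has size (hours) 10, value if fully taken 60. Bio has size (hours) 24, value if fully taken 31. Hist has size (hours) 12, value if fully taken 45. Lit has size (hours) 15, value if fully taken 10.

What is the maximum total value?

Sort by value density: Psych 58/6≈9.67, Calc 60/10≈6, Hist 45/12≈3.75, Econ 52/27≈1.93, Bio 31/24≈1.29, Lit 10/15≈0.667.
All 6 hours of Psych fit (value 58) ; 4 remain.
Only 4 hours remain; take 4/10 of Calc for value 60×4/10 = 24.
Total value = 82.

82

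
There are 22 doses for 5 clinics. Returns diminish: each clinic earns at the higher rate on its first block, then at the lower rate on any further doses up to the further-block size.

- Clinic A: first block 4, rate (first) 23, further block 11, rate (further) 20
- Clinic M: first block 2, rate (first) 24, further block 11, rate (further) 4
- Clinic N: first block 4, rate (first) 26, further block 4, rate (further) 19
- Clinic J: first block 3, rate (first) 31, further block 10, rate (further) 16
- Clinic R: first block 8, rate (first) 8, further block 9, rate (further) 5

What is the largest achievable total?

517

Treat each block as its own option and order by rate: Clinic J/first 31 > Clinic N/first 26 > Clinic M/first 24 > Clinic A/first 23 > Clinic A/second 20 > Clinic N/second 19 > Clinic J/second 16 > Clinic R/first 8 > Clinic R/second 5 > Clinic M/second 4.
Clinic J first at 31: fill all 3 → 19 left.
Clinic N first at 26: fill all 4 → 15 left.
Fill Clinic M first block (2 at 24) → 13 left.
Fill Clinic A first block (4 at 23) → 9 left.
Clinic A second at 20: only 9 left, fill 9.
Total = 31×3 + 26×4 + 24×2 + 23×4 + 20×9 = 517.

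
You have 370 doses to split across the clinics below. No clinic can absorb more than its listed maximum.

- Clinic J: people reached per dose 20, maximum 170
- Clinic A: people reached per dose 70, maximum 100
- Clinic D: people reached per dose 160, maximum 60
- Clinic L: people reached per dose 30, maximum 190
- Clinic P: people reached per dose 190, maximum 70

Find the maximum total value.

Order the clinics by people reached per dose: Clinic P 190 > Clinic D 160 > Clinic A 70 > Clinic L 30 > Clinic J 20.
Clinic P takes 70 to reach its cap of 70 → 300 left.
Give Clinic D 60 to hit its cap of 60 → 240 left.
Clinic A takes 100 to reach its cap of 100 → 140 left.
Clinic L: +140 (room for 190) → 140. Pool exhausted.
Total = 70×100 + 160×60 + 30×140 + 190×70 = 34100.

34100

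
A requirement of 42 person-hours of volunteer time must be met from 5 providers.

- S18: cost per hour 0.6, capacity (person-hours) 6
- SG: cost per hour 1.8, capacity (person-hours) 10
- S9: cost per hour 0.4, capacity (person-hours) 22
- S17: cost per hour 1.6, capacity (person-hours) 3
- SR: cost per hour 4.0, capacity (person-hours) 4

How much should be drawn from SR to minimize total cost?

1

Fill from the cheapest provider first.
S9 (0.4): use full 22 ; 20 person-hours to go.
S18 (0.6): use full 6 ; 14 person-hours to go.
S17 at 1.6: take all 3 person-hours ; 11 still needed.
Take 10 from SG at 1.8 ; need 1 more.
SR (4.0): take the remaining 1 ; done.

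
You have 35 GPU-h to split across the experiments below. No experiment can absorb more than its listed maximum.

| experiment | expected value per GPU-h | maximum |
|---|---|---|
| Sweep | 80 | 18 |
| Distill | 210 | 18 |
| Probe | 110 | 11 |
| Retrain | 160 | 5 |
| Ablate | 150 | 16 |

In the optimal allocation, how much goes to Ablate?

Highest expected value per GPU-h first: Distill 210 > Retrain 160 > Ablate 150 > Probe 110 > Sweep 80.
Distill: +18 to 18 (cap) ; 17 left.
Retrain takes 5 to reach its cap of 5 ; 12 left.
Ablate: +12 (room for 16) → 12. Pool exhausted.

12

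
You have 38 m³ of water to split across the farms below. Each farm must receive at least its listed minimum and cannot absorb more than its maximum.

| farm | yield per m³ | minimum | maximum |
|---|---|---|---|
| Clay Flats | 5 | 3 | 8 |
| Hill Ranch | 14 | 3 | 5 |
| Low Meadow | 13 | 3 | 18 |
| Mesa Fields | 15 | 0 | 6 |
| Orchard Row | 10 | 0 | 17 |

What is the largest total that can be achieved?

469

Meeting every minimum uses 3+3+3+0+0 = 9 m³, leaving 29.
Highest yield per m³ first: Mesa Fields 15 > Hill Ranch 14 > Low Meadow 13 > Orchard Row 10 > Clay Flats 5.
Mesa Fields: +6 to 6 (cap) ; 23 left.
Hill Ranch: +2 to 5 (cap) ; 21 left.
Give Low Meadow 15 more to hit its cap of 18 ; 6 left.
Orchard Row: +6 (room for 17) → 6. Pool exhausted.
Total = 5×3 + 14×5 + 13×18 + 15×6 + 10×6 = 469.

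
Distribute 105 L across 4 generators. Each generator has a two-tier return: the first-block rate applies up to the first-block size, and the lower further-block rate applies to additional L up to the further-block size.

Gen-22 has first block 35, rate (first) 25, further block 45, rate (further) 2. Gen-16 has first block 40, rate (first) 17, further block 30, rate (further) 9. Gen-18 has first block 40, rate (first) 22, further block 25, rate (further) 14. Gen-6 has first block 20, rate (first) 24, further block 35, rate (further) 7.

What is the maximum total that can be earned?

2405

Treat each block as its own option and order by rate: Gen-22/first 25 > Gen-6/first 24 > Gen-18/first 22 > Gen-16/first 17 > Gen-18/second 14 > Gen-16/second 9 > Gen-6/second 7 > Gen-22/second 2.
Gen-22/first (25): +35 → 70 left.
Gen-6 first at 24: fill all 20 → 50 left.
Gen-18/first (22): +40 → 10 left.
10 remain; put them into Gen-16 first at 17.
Total = 25×35 + 24×20 + 22×40 + 17×10 = 2405.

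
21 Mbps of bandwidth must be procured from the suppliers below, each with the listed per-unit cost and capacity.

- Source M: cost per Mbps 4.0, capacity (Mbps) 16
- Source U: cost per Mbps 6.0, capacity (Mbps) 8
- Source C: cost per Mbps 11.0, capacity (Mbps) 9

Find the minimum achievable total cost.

Fill from the cheapest supplier first.
Take 16 from Source M at 4.0 ; need 5 more.
Source U at 6.0: take 5 of its 8 ; requirement met.
Source C: unused.
Cost = 16×4.0 + 5×6.0 = 94.

94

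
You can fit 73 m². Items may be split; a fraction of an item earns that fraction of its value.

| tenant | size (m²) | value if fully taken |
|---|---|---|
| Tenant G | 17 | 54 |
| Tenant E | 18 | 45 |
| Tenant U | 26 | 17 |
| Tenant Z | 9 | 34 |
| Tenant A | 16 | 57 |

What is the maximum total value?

Sort by value density: Tenant Z 34/9≈3.78, Tenant A 57/16≈3.56, Tenant G 54/17≈3.18, Tenant E 45/18≈2.5, Tenant U 17/26≈0.654.
Take all of Tenant Z (9 m², value 34) ; 64 m² left.
All 16 m² of Tenant A fit (value 57) ; 48 remain.
Tenant G: take in full, 17 m² for value 54 ; 31 left.
Take all of Tenant E (18 m², value 45) ; 13 m² left.
13 m² left: a 13/26 share of Tenant U gives 17×13/26 = 8.5.
Total value = 198.5.

198.5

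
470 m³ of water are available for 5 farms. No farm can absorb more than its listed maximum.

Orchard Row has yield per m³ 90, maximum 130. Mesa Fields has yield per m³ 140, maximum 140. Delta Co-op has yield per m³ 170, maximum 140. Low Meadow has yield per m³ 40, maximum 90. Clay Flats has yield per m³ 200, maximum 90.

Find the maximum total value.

Order the farms by yield per m³: Clay Flats 200 > Delta Co-op 170 > Mesa Fields 140 > Orchard Row 90 > Low Meadow 40.
Clay Flats takes 90 to reach its cap of 90 — 380 left.
Delta Co-op: +140 to 140 (cap) — 240 left.
Give Mesa Fields 140 to hit its cap of 140 — 100 left.
Orchard Row: +100 (room for 130) → 100. Pool exhausted.
Total = 90×100 + 140×140 + 170×140 + 200×90 = 70400.

70400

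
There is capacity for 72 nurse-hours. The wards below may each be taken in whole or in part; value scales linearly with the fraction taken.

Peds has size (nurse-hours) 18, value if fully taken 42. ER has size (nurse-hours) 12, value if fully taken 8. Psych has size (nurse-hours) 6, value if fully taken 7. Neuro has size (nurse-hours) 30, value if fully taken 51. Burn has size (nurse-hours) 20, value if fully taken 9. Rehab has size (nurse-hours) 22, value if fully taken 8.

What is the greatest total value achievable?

110.7

Sort by value density: Peds 42/18≈2.33, Neuro 51/30≈1.7, Psych 7/6≈1.17, ER 8/12≈0.667, Burn 9/20≈0.45, Rehab 8/22≈0.364.
All 18 nurse-hours of Peds fit (value 42) ; 54 remain.
All 30 nurse-hours of Neuro fit (value 51) ; 24 remain.
All 6 nurse-hours of Psych fit (value 7) ; 18 remain.
ER: take in full, 12 nurse-hours for value 8 ; 6 left.
6 nurse-hours left: a 6/20 share of Burn gives 9×6/20 = 2.7.
Total value = 110.7.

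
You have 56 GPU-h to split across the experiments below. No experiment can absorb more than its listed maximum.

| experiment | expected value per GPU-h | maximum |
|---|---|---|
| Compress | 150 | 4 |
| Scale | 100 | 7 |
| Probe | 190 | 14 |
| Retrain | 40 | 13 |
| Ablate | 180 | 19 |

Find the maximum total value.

Rank by expected value per GPU-h: Probe 190 > Ablate 180 > Compress 150 > Scale 100 > Retrain 40.
Probe: +14 to 14 (cap) — 42 left.
Give Ablate 19 to hit its cap of 19 — 23 left.
Give Compress 4 to hit its cap of 4 — 19 left.
Give Scale 7 to hit its cap of 7 — 12 left.
Retrain has room for 13 but only 12 remain, so it gets 12.
Total = 150×4 + 100×7 + 190×14 + 40×12 + 180×19 = 7860.

7860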